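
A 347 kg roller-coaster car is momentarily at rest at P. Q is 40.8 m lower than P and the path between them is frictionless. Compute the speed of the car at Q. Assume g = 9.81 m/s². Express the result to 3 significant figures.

v = 28.3 m/s

Mechanical energy is conserved (no friction): mgh = ½mv²
v = √(2gh) = √(2 × 9.81 × 40.8) = √800.50 = 28.29 m/s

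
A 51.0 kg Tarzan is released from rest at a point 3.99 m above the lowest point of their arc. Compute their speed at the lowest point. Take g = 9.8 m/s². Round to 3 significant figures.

v = 8.84 m/s

By conservation of mechanical energy, mgh = ½mv²
The mass cancels from both sides.
v = √(2gh) = √(2 × 9.8 × 3.99) = √78.204 = 8.843 m/s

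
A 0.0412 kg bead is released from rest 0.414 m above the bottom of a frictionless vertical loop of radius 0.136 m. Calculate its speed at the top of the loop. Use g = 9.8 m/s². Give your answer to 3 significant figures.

Energy conservation: mgh = ½mv_top² + mg(2r)
v_top² = 2g(h − 2r) = 2(9.8)(0.414 − 0.2720) = 2.783
v_top = 1.668 m/s

v = 1.67 m/s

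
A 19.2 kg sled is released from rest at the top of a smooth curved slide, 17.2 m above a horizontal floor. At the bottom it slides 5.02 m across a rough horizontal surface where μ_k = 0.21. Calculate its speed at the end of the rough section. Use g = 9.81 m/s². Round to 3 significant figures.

v = 17.8 m/s

Energy at the top = energy at the end + work done against friction:
mgh = ½mv² + μ_k m g d
W_f = μ_k mg d = (0.21)(19.2)(9.81)(5.02) = 198.6 J
½mv² = mgh − W_f = 3239.7 − 198.6 = 3041.1 J
v = √(2 × 3041.1/19.2) = 17.80 m/s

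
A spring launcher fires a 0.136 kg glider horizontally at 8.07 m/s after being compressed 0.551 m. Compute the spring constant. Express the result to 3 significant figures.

k = 29.2 N/m

½kx² = ½mv²
k = mv²/x² = (0.136)(8.07)²/(0.551)² = 29.17 N/m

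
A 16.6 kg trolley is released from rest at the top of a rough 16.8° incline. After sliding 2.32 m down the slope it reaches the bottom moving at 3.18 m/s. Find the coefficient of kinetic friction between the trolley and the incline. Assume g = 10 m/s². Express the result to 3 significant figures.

μ_k = 0.0743

mgh = ½mv² + μ_k (mg cosθ) L, with h = L sinθ
mgL sinθ = 111.31 J; ½mv² = 83.933 J
W_f = 111.31 − 83.933 = 27.38 J
μ_k = W_f/(mg cosθ · L) = 27.38/(158.9 × 2.32) = 0.07426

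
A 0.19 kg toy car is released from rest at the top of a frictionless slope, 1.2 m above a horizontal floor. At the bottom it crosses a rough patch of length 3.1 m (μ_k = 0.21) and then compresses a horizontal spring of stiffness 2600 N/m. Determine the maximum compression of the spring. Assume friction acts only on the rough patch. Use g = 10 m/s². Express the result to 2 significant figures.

Initial energy: E₁ = mgh = (0.19)(10)(1.2) = 2.2800 J
Friction removes W_f = μ_k mg d = (0.21)(0.19)(10)(3.1) = 1.237 J
Energy reaching the spring: E = 2.2800 − 1.237 = 1.0431 J
At max compression ½kx² = E ⇒ x = √(2E/k) = √(2 × 1.0431/2600) = 0.02833 m

x = 0.028 m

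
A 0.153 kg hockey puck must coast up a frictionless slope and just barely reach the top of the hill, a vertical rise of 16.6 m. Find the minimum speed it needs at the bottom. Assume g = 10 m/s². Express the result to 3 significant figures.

v = 18.2 m/s

At the top it is momentarily at rest, so all KE converts to PE: ½mv² = mgh
v = √(2gh) = √(2 × 10 × 16.6) = 18.22 m/s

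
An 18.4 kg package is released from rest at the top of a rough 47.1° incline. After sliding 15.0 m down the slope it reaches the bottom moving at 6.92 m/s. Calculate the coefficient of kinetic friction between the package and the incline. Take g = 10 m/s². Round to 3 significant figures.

μ_k = 0.842

Energy balance down the incline: mg L sinθ − ½mv² = μ_k (mg cosθ) L
mgL sinθ = 2021.8 J; ½mv² = 440.55 J
W_f = 2021.8 − 440.55 = 1581 J
μ_k = W_f/(mg cosθ · L) = 1581/(125.3 × 15.0) = 0.8416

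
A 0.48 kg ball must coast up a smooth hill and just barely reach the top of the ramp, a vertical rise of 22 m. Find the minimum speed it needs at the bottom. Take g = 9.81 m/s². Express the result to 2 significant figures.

At the top it is momentarily at rest, so all KE converts to PE: ½mv² = mgh
v = √(2gh) = √(2 × 9.81 × 22) = 20.78 m/s

v = 21 m/s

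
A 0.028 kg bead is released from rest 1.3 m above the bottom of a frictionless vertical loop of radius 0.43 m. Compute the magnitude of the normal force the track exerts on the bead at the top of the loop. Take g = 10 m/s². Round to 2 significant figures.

N = 0.29 N

Energy from release to top (height 2r): mgh = ½mv_top² + mg(2r)
v_top² = 2g(h − 2r) = 2(10)(1.3 − 0.8600) = 8.8000 m²/s²
At the top, both N and weight point toward the centre: N + mg = mv_top²/r
N = m(v_top²/r − g) = 0.028(8.8000/0.43 − 10) = 0.2930 N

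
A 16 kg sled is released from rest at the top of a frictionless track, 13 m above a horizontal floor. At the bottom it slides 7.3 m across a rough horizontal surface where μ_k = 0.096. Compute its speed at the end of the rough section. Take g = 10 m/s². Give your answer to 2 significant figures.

v = 16 m/s

Energy bookkeeping (friction removes W_f = μ_k N d):
mgh = ½mv² + μ_k m g d
W_f = μ_k mg d = (0.096)(16)(10)(7.3) = 112.1 J
½mv² = mgh − W_f = 2080.0 − 112.1 = 1967.9 J
v = √(2 × 1967.9/16) = 15.68 m/s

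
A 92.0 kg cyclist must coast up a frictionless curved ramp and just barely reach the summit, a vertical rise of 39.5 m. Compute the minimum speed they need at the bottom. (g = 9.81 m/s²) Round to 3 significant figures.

v = 27.8 m/s

At the top they are momentarily at rest, so all KE converts to PE: ½mv² = mgh
v = √(2gh) = √(2 × 9.81 × 39.5) = 27.84 m/s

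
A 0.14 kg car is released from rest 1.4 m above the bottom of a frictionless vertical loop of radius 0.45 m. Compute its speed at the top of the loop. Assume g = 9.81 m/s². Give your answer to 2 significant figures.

Energy conservation: mgh = ½mv_top² + mg(2r)
v_top² = 2g(h − 2r) = 2(9.81)(1.4 − 0.9000) = 9.810
v_top = 3.132 m/s

v = 3.1 m/s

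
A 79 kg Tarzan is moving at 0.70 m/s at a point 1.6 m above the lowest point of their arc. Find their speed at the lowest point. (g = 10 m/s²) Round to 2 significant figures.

Mechanical energy is conserved (no friction): ½mv₀² + mgh = ½mv²
v² = v₀² + 2gh = (0.70)² + 2(10)(1.6) = 32.490
v = √32.490 = 5.700 m/s

v = 5.7 m/s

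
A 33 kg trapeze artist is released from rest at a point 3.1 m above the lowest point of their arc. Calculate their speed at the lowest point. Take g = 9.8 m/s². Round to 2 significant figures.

v = 7.8 m/s

Energy conservation between the two points: mgh = ½mv²
v = √(2gh) = √(2 × 9.8 × 3.1) = √60.760 = 7.795 m/s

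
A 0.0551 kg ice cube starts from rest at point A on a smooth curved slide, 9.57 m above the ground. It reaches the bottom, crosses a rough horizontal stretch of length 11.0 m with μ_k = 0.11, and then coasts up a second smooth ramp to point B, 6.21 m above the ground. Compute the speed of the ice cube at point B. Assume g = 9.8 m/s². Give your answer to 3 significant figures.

Energy at A: mgh₁ = (0.0551)(9.8)(9.57) = 5.1676 J
Friction loss: W_f = μ_k mg d = 0.6534 J
At B: ½mv² + mgh₂ = mgh₁ − W_f
½mv² = 5.1676 − 0.6534 − 3.3533 = 1.1610 J
v = √(2 × 1.1610/0.0551) = 6.492 m/s

v = 6.49 m/s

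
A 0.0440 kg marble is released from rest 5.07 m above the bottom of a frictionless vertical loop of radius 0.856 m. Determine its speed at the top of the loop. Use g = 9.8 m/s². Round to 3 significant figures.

v = 8.11 m/s

Energy conservation: mgh = ½mv_top² + mg(2r)
v_top² = 2g(h − 2r) = 2(9.8)(5.07 − 1.712) = 65.82
v_top = 8.113 m/s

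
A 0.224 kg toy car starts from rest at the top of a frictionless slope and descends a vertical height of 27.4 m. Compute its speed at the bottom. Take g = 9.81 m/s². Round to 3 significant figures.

v = 23.2 m/s

Energy conservation between the two points: mgh = ½mv²
v = √(2gh) = √(2 × 9.81 × 27.4) = √537.59 = 23.19 m/s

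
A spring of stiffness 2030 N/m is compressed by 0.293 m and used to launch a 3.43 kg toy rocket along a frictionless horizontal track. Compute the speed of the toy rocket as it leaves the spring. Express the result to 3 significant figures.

v = 7.13 m/s

The toy rocket leaves the spring when the spring is at natural length, so ½kx² = ½mv²
v = x√(k/m) = 0.293 × √(2030/3.43) = 7.128 m/s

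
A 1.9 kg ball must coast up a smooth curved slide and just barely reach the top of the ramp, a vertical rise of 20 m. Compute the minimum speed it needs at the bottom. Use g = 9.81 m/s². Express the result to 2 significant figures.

At the top it is momentarily at rest, so all KE converts to PE: ½mv² = mgh
v = √(2gh) = √(2 × 9.81 × 20) = 19.81 m/s

v = 20 m/s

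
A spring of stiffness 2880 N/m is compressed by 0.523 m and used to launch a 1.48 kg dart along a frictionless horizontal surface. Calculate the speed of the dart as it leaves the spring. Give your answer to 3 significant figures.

The dart leaves the spring when the spring is at natural length, so ½kx² = ½mv²
v = x√(k/m) = 0.523 × √(2880/1.48) = 23.07 m/s

v = 23.1 m/s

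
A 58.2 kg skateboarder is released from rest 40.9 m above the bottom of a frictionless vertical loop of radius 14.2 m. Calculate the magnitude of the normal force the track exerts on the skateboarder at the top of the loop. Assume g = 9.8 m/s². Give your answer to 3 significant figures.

N = 434 N

Energy from release to top (height 2r): mgh = ½mv_top² + mg(2r)
v_top² = 2g(h − 2r) = 2(9.8)(40.9 − 28.40) = 245.00 m²/s²
At the top, both N and weight point toward the centre: N + mg = mv_top²/r
N = m(v_top²/r − g) = 58.2(245.00/14.2 − 9.8) = 433.8 N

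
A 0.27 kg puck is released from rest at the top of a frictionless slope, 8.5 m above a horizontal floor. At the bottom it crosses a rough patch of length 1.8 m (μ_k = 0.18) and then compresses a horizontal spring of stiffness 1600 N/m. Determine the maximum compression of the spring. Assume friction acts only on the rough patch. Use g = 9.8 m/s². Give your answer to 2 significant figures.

x = 0.16 m

Initial energy: E₁ = mgh = (0.27)(9.8)(8.5) = 22.491 J
Friction removes W_f = μ_k mg d = (0.18)(0.27)(9.8)(1.8) = 0.8573 J
Energy reaching the spring: E = 22.491 − 0.8573 = 21.634 J
At max compression ½kx² = E ⇒ x = √(2E/k) = √(2 × 21.634/1600) = 0.1644 m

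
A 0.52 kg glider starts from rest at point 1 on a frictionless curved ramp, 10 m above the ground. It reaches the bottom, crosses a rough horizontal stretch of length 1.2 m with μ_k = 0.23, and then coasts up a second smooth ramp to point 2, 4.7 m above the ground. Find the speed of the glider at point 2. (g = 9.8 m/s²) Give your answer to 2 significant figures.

v = 9.9 m/s

Energy at 1: mgh₁ = (0.52)(9.8)(10) = 50.960 J
Friction loss: W_f = μ_k mg d = 1.406 J
At 2: ½mv² + mgh₂ = mgh₁ − W_f
½mv² = 50.960 − 1.406 − 23.951 = 25.602 J
v = √(2 × 25.602/0.52) = 9.923 m/s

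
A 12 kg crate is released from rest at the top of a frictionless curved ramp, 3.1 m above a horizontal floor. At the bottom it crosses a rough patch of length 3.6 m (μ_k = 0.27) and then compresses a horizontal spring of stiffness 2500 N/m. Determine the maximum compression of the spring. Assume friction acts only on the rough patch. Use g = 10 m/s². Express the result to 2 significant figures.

x = 0.45 m

Initial energy: E₁ = mgh = (12)(10)(3.1) = 372.00 J
Friction removes W_f = μ_k mg d = (0.27)(12)(10)(3.6) = 116.6 J
Energy reaching the spring: E = 372.00 − 116.6 = 255.36 J
At max compression ½kx² = E ⇒ x = √(2E/k) = √(2 × 255.36/2500) = 0.4520 m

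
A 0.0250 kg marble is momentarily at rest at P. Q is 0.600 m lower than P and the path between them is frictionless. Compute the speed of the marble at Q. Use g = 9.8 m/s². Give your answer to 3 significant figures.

v = 3.43 m/s

By conservation of mechanical energy, mgh = ½mv²
v = √(2gh) = √(2 × 9.8 × 0.600) = √11.760 = 3.429 m/s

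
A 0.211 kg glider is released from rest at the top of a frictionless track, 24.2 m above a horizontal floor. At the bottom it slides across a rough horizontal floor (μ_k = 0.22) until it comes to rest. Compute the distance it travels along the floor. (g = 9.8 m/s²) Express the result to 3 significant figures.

d = 110 m

Applying the work–energy principle:
At rest all PE has been dissipated by friction: mgh = μ_k m g d
d = h/μ_k = 24.2/0.22 = 110.0 m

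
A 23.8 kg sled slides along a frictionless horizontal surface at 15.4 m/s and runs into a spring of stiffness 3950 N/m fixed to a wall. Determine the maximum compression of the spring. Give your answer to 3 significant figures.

x = 1.20 m

All KE is stored as spring PE at maximum compression: ½mv² = ½kx²
x = v√(m/k) = 15.4 × √(23.8/3950) = 1.195 m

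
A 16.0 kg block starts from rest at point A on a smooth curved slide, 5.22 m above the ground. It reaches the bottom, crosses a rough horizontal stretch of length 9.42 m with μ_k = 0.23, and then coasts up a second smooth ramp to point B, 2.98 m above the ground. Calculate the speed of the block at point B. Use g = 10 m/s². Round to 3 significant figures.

v = 1.21 m/s

Energy at A: mgh₁ = (16.0)(10)(5.22) = 835.20 J
Friction loss: W_f = μ_k mg d = 346.7 J
At B: ½mv² + mgh₂ = mgh₁ − W_f
½mv² = 835.20 − 346.7 − 476.80 = 11.744 J
v = √(2 × 11.744/16.0) = 1.212 m/s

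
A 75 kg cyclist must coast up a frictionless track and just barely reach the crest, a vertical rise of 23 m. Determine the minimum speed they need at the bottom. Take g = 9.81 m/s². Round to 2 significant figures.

v = 21 m/s

At the top they are momentarily at rest, so all KE converts to PE: ½mv² = mgh
v = √(2gh) = √(2 × 9.81 × 23) = 21.24 m/s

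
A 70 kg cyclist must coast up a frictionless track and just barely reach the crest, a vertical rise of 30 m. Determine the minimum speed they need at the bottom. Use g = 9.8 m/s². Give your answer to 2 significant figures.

At the top they are momentarily at rest, so all KE converts to PE: ½mv² = mgh
v = √(2gh) = √(2 × 9.8 × 30) = 24.25 m/s

v = 24 m/s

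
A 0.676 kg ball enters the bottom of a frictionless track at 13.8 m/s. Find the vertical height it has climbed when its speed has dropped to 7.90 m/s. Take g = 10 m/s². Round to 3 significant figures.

Energy balance between the two points: ½mv₁² = ½mv₂² + mgh
h = (v₁² − v₂²)/(2g) = (13.8² − 7.90²)/(2 × 10) = 6.402 m

h = 6.40 m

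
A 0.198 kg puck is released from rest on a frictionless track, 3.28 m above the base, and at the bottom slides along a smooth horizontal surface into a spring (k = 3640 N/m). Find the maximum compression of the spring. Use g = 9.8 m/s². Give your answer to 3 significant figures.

At max compression the puck is momentarily at rest: mgh = ½kx²
x = √(2mgh/k) = √(2 × 0.198 × 9.8 × 3.28 / 3640) = 0.05914 m

x = 0.0591 m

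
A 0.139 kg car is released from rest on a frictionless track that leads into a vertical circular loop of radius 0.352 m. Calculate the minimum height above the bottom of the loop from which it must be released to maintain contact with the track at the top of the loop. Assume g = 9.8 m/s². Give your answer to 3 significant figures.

h = 0.880 m

At the top, for minimum speed gravity alone supplies the centripetal force: mg = mv_top²/r ⇒ v_top² = gr = 3.450 m²/s²
Energy conservation from release height h to the top (height 2r): mgh = ½mv_top² + mg(2r)
h = v_top²/(2g) + 2r = r/2 + 2r = 5r/2 = 0.8800 m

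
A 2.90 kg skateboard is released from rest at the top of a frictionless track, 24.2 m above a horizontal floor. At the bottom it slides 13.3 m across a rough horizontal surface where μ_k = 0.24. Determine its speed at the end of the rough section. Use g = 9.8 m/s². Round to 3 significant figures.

Applying the work–energy principle:
mgh = ½mv² + μ_k m g d
W_f = μ_k mg d = (0.24)(2.90)(9.8)(13.3) = 90.72 J
½mv² = mgh − W_f = 687.76 − 90.72 = 597.05 J
v = √(2 × 597.05/2.90) = 20.29 m/s

v = 20.3 m/s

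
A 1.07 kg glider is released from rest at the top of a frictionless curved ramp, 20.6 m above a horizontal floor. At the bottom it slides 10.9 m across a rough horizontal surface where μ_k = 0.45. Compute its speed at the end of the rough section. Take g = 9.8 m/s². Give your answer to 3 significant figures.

v = 17.5 m/s

Applying the work–energy principle:
mgh = ½mv² + μ_k m g d
W_f = μ_k mg d = (0.45)(1.07)(9.8)(10.9) = 51.43 J
½mv² = mgh − W_f = 216.01 − 51.43 = 164.58 J
v = √(2 × 164.58/1.07) = 17.54 m/s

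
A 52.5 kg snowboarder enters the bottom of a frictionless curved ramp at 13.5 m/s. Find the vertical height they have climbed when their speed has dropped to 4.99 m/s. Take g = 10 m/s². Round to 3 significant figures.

Energy balance between the two points: ½mv₁² = ½mv₂² + mgh
h = (v₁² − v₂²)/(2g) = (13.5² − 4.99²)/(2 × 10) = 7.867 m

h = 7.87 m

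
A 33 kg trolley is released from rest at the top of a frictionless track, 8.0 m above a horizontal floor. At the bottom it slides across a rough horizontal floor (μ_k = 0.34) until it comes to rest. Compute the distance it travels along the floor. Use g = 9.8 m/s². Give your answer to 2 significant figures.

Energy bookkeeping (friction removes W_f = μ_k N d):
At rest all PE has been dissipated by friction: mgh = μ_k m g d
d = h/μ_k = 8.0/0.34 = 23.53 m

d = 24 m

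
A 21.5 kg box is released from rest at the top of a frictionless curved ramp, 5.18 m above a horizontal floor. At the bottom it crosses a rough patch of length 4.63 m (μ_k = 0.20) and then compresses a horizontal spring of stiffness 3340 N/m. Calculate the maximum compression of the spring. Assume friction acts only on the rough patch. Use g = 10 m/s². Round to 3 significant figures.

Initial energy: E₁ = mgh = (21.5)(10)(5.18) = 1113.7 J
Friction removes W_f = μ_k mg d = (0.20)(21.5)(10)(4.63) = 199.1 J
Energy reaching the spring: E = 1113.7 − 199.1 = 914.61 J
At max compression ½kx² = E ⇒ x = √(2E/k) = √(2 × 914.61/3340) = 0.7400 m

x = 0.740 m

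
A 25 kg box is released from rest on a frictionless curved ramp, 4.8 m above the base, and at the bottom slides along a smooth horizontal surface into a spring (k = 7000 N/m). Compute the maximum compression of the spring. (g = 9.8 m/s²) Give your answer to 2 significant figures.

At max compression the box is momentarily at rest: mgh = ½kx²
x = √(2mgh/k) = √(2 × 25 × 9.8 × 4.8 / 7000) = 0.5797 m

x = 0.58 m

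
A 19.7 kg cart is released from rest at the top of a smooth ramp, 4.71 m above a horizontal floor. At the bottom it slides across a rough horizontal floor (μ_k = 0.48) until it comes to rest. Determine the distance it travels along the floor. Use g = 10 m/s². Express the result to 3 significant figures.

Energy at the top = energy at the end + work done against friction:
At rest all PE has been dissipated by friction: mgh = μ_k m g d
d = h/μ_k = 4.71/0.48 = 9.812 m

d = 9.81 m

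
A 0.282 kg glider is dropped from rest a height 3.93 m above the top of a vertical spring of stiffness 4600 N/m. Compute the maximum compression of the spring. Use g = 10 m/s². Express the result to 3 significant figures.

x = 0.0700 m

Let x be the compression. The total drop is H + x, and the glider is instantaneously at rest at max compression, so energy conservation gives:
mg(H + x) = ½kx²
½(4600)x² − (0.282)(10)x − (0.282)(10)(3.93) = 0
2300x² − 2.820x − 11.08 = 0
x = [2.820 + √(7.952 + 101960)]/(2 × 2300) = 0.07003 m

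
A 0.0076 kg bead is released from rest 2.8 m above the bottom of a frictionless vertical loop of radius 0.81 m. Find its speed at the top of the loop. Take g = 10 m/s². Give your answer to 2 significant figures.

Energy conservation: mgh = ½mv_top² + mg(2r)
v_top² = 2g(h − 2r) = 2(10)(2.8 − 1.620) = 23.60
v_top = 4.858 m/s

v = 4.9 m/s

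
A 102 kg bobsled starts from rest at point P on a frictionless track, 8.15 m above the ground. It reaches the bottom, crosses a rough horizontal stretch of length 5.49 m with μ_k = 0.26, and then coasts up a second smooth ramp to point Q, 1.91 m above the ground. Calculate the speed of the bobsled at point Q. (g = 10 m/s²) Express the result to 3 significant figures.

Energy at P: mgh₁ = (102)(10)(8.15) = 8313.0 J
Friction loss: W_f = μ_k mg d = 1456 J
At Q: ½mv² + mgh₂ = mgh₁ − W_f
½mv² = 8313.0 − 1456 − 1948.2 = 4908.9 J
v = √(2 × 4908.9/102) = 9.811 m/s

v = 9.81 m/s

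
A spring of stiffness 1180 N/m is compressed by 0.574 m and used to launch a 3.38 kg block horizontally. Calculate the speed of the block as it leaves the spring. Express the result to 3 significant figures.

v = 10.7 m/s

The block leaves the spring when the spring is at natural length, so ½kx² = ½mv²
v = x√(k/m) = 0.574 × √(1180/3.38) = 10.72 m/s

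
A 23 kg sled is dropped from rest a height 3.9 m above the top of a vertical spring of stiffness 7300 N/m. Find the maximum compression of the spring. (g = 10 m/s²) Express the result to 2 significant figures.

x = 0.53 m

Measuring PE from the top of the relaxed spring, at max compression the sled has dropped H + x with zero KE, so:
mg(H + x) = ½kx²
½(7300)x² − (23)(10)x − (23)(10)(3.9) = 0
3650x² − 230.0x − 897.0 = 0
x = [230.0 + √(52900 + 1.3096e+07)]/(2 × 3650) = 0.5282 m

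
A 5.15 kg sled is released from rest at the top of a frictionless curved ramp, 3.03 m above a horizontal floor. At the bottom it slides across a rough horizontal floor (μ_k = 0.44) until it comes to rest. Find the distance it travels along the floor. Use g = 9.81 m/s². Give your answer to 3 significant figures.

Applying the work–energy principle:
At rest all PE has been dissipated by friction: mgh = μ_k m g d
d = h/μ_k = 3.03/0.44 = 6.886 m

d = 6.89 m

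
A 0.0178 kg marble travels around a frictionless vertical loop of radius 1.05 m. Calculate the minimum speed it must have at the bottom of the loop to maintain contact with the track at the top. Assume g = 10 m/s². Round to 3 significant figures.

v = 7.25 m/s

At the top: mg = mv_top²/r ⇒ v_top² = gr = 10.50 m²/s²
Energy from bottom to top (height 2r): ½mv_bot² = ½mv_top² + mg(2r)
v_bot² = gr + 4gr = 5gr = 52.50
v_bot = √(5gr) = 7.246 m/s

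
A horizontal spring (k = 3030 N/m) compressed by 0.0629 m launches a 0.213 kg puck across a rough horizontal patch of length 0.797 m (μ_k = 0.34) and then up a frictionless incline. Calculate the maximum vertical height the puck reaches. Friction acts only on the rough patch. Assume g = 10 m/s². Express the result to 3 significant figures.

h = 2.54 m

Spring energy: E₀ = ½kx² = ½(3030)(0.0629)² = 5.9940 J
Friction: W_f = μ_k mg d = (0.34)(0.213)(10)(0.797) = 0.5772 J
Energy at base of ramp: E = 5.9940 − 0.5772 = 5.4168 J
At max height all remaining energy is PE: mgh = E ⇒ h = E/(mg) = 5.4168/(0.213 × 10) = 2.543 m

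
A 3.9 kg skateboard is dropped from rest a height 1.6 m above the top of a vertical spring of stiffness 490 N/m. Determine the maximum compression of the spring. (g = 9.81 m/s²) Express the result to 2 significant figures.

Take the reference level at the top of the uncompressed spring. At max compression the skateboard has fallen H + x and is momentarily at rest:
mg(H + x) = ½kx²
½(490)x² − (3.9)(9.81)x − (3.9)(9.81)(1.6) = 0
245.0x² − 38.26x − 61.21 = 0
x = [38.26 + √(1464 + 59990)]/(2 × 245.0) = 0.5840 m

x = 0.58 m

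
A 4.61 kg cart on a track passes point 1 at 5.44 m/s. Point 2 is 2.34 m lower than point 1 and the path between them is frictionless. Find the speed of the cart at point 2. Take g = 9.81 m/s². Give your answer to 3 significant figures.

Equating total energy at the two states: ½mv₀² + mgh = ½mv²
v² = v₀² + 2gh = (5.44)² + 2(9.81)(2.34) = 75.504
v = √75.504 = 8.689 m/s

v = 8.69 m/s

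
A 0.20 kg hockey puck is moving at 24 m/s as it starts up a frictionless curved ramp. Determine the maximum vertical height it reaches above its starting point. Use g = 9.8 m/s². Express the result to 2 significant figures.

Setting KE at the bottom equal to PE gained: ½mv² = mgh
h = v²/(2g) = 24²/(2 × 9.8) = 29.39 m

h = 29 m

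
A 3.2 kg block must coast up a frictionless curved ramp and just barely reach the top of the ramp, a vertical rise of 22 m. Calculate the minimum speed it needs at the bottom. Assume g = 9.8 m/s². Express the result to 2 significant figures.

At the top it is momentarily at rest, so all KE converts to PE: ½mv² = mgh
v = √(2gh) = √(2 × 9.8 × 22) = 20.77 m/s

v = 21 m/s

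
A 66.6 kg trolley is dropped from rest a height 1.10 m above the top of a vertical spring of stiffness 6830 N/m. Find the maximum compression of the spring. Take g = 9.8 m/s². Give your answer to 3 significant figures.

Measuring PE from the top of the relaxed spring, at max compression the trolley has dropped H + x with zero KE, so:
mg(H + x) = ½kx²
½(6830)x² − (66.6)(9.8)x − (66.6)(9.8)(1.10) = 0
3415x² − 652.7x − 717.9 = 0
x = [652.7 + √(425991 + 9.8072e+06)]/(2 × 3415) = 0.5639 m

x = 0.564 m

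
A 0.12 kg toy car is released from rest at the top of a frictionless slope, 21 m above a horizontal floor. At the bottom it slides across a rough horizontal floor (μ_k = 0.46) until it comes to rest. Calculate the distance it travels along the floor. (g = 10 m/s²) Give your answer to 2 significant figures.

d = 46 m

Applying the work–energy principle:
At rest all PE has been dissipated by friction: mgh = μ_k m g d
d = h/μ_k = 21/0.46 = 45.65 m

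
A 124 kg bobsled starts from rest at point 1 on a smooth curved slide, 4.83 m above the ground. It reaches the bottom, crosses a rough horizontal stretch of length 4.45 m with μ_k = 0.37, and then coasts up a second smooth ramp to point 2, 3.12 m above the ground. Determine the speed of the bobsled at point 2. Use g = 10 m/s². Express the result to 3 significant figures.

Energy at 1: mgh₁ = (124)(10)(4.83) = 5989.2 J
Friction loss: W_f = μ_k mg d = 2042 J
At 2: ½mv² + mgh₂ = mgh₁ − W_f
½mv² = 5989.2 − 2042 − 3868.8 = 78.740 J
v = √(2 × 78.740/124) = 1.127 m/s

v = 1.13 m/s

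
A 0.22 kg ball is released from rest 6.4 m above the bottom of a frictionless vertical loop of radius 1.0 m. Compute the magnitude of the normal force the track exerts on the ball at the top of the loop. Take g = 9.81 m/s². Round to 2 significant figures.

Energy from release to top (height 2r): mgh = ½mv_top² + mg(2r)
v_top² = 2g(h − 2r) = 2(9.81)(6.4 − 2.000) = 86.328 m²/s²
At the top, both N and weight point toward the centre: N + mg = mv_top²/r
N = m(v_top²/r − g) = 0.22(86.328/1.0 − 9.81) = 16.83 N

N = 17 N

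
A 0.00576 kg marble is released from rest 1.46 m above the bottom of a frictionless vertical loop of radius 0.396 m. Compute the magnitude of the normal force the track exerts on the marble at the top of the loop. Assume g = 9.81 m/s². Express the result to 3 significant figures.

Energy from release to top (height 2r): mgh = ½mv_top² + mg(2r)
v_top² = 2g(h − 2r) = 2(9.81)(1.46 − 0.7920) = 13.106 m²/s²
At the top, both N and weight point toward the centre: N + mg = mv_top²/r
N = m(v_top²/r − g) = 0.00576(13.106/0.396 − 9.81) = 0.1341 N

N = 0.134 N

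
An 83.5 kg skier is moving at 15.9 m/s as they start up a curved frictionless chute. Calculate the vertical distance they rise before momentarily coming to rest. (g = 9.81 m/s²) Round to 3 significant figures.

h = 12.9 m

Setting KE at the bottom equal to PE gained: ½mv² = mgh
h = v²/(2g) = 15.9²/(2 × 9.81) = 12.89 m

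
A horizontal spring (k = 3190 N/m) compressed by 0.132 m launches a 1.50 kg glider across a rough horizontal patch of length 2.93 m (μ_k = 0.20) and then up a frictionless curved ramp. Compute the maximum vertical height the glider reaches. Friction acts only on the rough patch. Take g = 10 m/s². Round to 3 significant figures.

h = 1.27 m

Spring energy: E₀ = ½kx² = ½(3190)(0.132)² = 27.791 J
Friction: W_f = μ_k mg d = (0.20)(1.50)(10)(2.93) = 8.790 J
Energy at base of ramp: E = 27.791 − 8.790 = 19.001 J
At max height all remaining energy is PE: mgh = E ⇒ h = E/(mg) = 19.001/(1.50 × 10) = 1.267 m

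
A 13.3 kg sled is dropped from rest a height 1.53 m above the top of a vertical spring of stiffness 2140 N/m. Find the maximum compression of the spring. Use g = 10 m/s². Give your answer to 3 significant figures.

Take the reference level at the top of the uncompressed spring. At max compression the sled has fallen H + x and is momentarily at rest:
mg(H + x) = ½kx²
½(2140)x² − (13.3)(10)x − (13.3)(10)(1.53) = 0
1070x² − 133.0x − 203.5 = 0
x = [133.0 + √(17689 + 870937)]/(2 × 1070) = 0.5026 m

x = 0.503 m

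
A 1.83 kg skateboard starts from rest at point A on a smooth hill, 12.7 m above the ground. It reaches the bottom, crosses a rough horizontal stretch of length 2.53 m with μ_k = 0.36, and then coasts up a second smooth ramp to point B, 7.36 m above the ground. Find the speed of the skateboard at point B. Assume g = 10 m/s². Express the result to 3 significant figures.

v = 9.41 m/s

Energy at A: mgh₁ = (1.83)(10)(12.7) = 232.41 J
Friction loss: W_f = μ_k mg d = 16.67 J
At B: ½mv² + mgh₂ = mgh₁ − W_f
½mv² = 232.41 − 16.67 − 134.69 = 81.054 J
v = √(2 × 81.054/1.83) = 9.412 m/s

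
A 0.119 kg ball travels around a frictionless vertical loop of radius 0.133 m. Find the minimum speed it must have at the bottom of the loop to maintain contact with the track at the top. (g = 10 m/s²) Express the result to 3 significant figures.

At the top: mg = mv_top²/r ⇒ v_top² = gr = 1.330 m²/s²
Energy from bottom to top (height 2r): ½mv_bot² = ½mv_top² + mg(2r)
v_bot² = gr + 4gr = 5gr = 6.650
v_bot = √(5gr) = 2.579 m/s

v = 2.58 m/s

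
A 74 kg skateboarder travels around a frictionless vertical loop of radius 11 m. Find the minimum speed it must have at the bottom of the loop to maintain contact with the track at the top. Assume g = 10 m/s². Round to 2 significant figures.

v = 23 m/s

At the top: mg = mv_top²/r ⇒ v_top² = gr = 110.0 m²/s²
Energy from bottom to top (height 2r): ½mv_bot² = ½mv_top² + mg(2r)
v_bot² = gr + 4gr = 5gr = 550.0
v_bot = √(5gr) = 23.45 m/s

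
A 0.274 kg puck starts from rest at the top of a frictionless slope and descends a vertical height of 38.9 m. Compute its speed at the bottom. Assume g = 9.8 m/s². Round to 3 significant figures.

By conservation of mechanical energy, mgh = ½mv²
v = √(2gh) = √(2 × 9.8 × 38.9) = √762.44 = 27.61 m/s

v = 27.6 m/s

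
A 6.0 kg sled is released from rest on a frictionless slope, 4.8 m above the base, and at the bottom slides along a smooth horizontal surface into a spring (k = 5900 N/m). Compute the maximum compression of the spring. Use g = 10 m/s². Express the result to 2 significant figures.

x = 0.31 m

Gravitational PE at the top equals spring PE at max compression: mgh = ½kx²
x = √(2mgh/k) = √(2 × 6.0 × 10 × 4.8 / 5900) = 0.3125 m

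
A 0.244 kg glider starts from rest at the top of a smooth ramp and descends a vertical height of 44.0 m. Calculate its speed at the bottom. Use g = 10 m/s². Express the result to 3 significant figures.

v = 29.7 m/s

Equating total energy at the two states: mgh = ½mv²
v = √(2gh) = √(2 × 10 × 44.0) = √880.00 = 29.66 m/s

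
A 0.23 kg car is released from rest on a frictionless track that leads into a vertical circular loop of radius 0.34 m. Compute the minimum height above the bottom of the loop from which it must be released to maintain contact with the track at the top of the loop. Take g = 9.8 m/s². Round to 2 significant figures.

At the top, for minimum speed gravity alone supplies the centripetal force: mg = mv_top²/r ⇒ v_top² = gr = 3.332 m²/s²
Energy conservation from release height h to the top (height 2r): mgh = ½mv_top² + mg(2r)
h = v_top²/(2g) + 2r = r/2 + 2r = 5r/2 = 0.8500 m

h = 0.85 m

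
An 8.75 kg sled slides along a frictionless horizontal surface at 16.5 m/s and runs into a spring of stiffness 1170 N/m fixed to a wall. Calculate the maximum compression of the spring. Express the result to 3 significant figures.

x = 1.43 m

Conservation of energy between contact and max compression: ½mv² = ½kx²
x = v√(m/k) = 16.5 × √(8.75/1170) = 1.427 m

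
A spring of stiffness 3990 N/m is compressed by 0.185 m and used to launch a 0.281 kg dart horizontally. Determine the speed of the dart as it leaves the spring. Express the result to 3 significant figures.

The dart leaves the spring when the spring is at natural length, so ½kx² = ½mv²
v = x√(k/m) = 0.185 × √(3990/0.281) = 22.04 m/s

v = 22.0 m/s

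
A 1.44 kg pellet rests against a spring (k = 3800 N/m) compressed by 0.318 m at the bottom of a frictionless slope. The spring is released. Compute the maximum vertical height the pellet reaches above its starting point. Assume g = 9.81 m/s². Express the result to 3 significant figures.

All spring PE becomes gravitational PE at the highest point: ½kx² = mgh
h = kx²/(2mg) = (3800)(0.318)²/(2 × 1.44 × 9.81) = 13.60 m

h = 13.6 m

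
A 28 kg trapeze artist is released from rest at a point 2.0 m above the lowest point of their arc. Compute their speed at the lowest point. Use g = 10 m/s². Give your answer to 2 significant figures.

v = 6.3 m/s

Energy conservation between the two points: mgh = ½mv²
The mass cancels from both sides.
v = √(2gh) = √(2 × 10 × 2.0) = √40.000 = 6.325 m/s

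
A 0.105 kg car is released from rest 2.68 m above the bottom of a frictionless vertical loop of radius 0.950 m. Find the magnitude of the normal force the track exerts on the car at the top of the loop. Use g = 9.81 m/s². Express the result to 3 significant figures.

N = 0.661 N

Energy from release to top (height 2r): mgh = ½mv_top² + mg(2r)
v_top² = 2g(h − 2r) = 2(9.81)(2.68 − 1.900) = 15.304 m²/s²
At the top, both N and weight point toward the centre: N + mg = mv_top²/r
N = m(v_top²/r − g) = 0.105(15.304/0.950 − 9.81) = 0.6614 N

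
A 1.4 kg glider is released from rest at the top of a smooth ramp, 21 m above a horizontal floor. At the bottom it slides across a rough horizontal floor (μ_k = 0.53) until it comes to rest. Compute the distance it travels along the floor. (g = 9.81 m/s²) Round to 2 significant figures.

d = 40 m

Energy at the top = energy at the end + work done against friction:
At rest all PE has been dissipated by friction: mgh = μ_k m g d
d = h/μ_k = 21/0.53 = 39.62 m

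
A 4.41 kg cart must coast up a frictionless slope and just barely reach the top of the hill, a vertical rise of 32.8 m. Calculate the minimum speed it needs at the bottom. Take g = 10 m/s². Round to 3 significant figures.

v = 25.6 m/s

At the top it is momentarily at rest, so all KE converts to PE: ½mv² = mgh
v = √(2gh) = √(2 × 10 × 32.8) = 25.61 m/s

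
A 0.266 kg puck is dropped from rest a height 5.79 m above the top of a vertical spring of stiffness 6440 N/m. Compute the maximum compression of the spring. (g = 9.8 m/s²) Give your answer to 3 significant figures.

Take the reference level at the top of the uncompressed spring. At max compression the puck has fallen H + x and is momentarily at rest:
mg(H + x) = ½kx²
½(6440)x² − (0.266)(9.8)x − (0.266)(9.8)(5.79) = 0
3220x² − 2.607x − 15.09 = 0
x = [2.607 + √(6.795 + 194403)]/(2 × 3220) = 0.06887 m

x = 0.0689 m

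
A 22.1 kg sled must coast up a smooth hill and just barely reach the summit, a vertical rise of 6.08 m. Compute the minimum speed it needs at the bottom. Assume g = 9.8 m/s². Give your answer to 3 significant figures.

At the top it is momentarily at rest, so all KE converts to PE: ½mv² = mgh
v = √(2gh) = √(2 × 9.8 × 6.08) = 10.92 m/s

v = 10.9 m/s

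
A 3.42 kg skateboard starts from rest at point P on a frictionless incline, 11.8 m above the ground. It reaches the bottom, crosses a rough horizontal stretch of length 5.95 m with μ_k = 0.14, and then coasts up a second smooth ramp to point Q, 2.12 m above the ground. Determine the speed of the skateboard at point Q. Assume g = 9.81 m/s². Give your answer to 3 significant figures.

Energy at P: mgh₁ = (3.42)(9.81)(11.8) = 395.89 J
Friction loss: W_f = μ_k mg d = 27.95 J
At Q: ½mv² + mgh₂ = mgh₁ − W_f
½mv² = 395.89 − 27.95 − 71.126 = 296.82 J
v = √(2 × 296.82/3.42) = 13.17 m/s

v = 13.2 m/s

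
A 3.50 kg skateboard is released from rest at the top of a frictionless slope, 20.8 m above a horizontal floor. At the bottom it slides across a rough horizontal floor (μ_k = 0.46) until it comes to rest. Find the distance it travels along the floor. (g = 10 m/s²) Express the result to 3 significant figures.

Energy at the top = energy at the end + work done against friction:
At rest all PE has been dissipated by friction: mgh = μ_k m g d
d = h/μ_k = 20.8/0.46 = 45.22 m

d = 45.2 m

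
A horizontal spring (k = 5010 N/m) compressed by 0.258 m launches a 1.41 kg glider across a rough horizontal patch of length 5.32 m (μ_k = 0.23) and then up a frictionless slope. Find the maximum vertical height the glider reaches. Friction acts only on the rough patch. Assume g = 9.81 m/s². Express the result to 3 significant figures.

h = 10.8 m

Spring energy: E₀ = ½kx² = ½(5010)(0.258)² = 166.74 J
Friction: W_f = μ_k mg d = (0.23)(1.41)(9.81)(5.32) = 16.92 J
Energy at base of ramp: E = 166.74 − 16.92 = 149.82 J
At max height all remaining energy is PE: mgh = E ⇒ h = E/(mg) = 149.82/(1.41 × 9.81) = 10.83 m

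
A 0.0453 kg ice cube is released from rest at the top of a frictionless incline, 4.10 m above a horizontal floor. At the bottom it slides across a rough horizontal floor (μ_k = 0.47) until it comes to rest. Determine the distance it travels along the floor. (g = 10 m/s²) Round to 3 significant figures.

Energy at the top = energy at the end + work done against friction:
At rest all PE has been dissipated by friction: mgh = μ_k m g d
d = h/μ_k = 4.10/0.47 = 8.723 m

d = 8.72 m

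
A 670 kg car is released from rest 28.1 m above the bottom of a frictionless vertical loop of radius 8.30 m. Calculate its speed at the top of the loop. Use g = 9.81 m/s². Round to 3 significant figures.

Energy conservation: mgh = ½mv_top² + mg(2r)
v_top² = 2g(h − 2r) = 2(9.81)(28.1 − 16.60) = 225.6
v_top = 15.02 m/s

v = 15.0 m/s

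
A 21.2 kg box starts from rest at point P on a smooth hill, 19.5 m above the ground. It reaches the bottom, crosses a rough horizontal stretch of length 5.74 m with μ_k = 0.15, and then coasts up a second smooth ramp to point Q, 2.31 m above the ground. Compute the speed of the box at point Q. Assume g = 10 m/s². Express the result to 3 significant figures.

Energy at P: mgh₁ = (21.2)(10)(19.5) = 4134.0 J
Friction loss: W_f = μ_k mg d = 182.5 J
At Q: ½mv² + mgh₂ = mgh₁ − W_f
½mv² = 4134.0 − 182.5 − 489.72 = 3461.7 J
v = √(2 × 3461.7/21.2) = 18.07 m/s

v = 18.1 m/s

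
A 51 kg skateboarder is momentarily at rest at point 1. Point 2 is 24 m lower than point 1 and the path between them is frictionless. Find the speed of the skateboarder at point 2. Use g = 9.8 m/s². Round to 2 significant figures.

Equating total energy at the two states: mgh = ½mv²
v = √(2gh) = √(2 × 9.8 × 24) = √470.40 = 21.69 m/s

v = 22 m/s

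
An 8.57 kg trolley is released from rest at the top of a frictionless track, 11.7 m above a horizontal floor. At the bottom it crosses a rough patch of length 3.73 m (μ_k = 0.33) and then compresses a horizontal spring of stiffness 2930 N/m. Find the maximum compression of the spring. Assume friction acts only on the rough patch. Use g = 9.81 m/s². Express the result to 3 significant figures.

Initial energy: E₁ = mgh = (8.57)(9.81)(11.7) = 983.64 J
Friction removes W_f = μ_k mg d = (0.33)(8.57)(9.81)(3.73) = 103.5 J
Energy reaching the spring: E = 983.64 − 103.5 = 880.16 J
At max compression ½kx² = E ⇒ x = √(2E/k) = √(2 × 880.16/2930) = 0.7751 m

x = 0.775 m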